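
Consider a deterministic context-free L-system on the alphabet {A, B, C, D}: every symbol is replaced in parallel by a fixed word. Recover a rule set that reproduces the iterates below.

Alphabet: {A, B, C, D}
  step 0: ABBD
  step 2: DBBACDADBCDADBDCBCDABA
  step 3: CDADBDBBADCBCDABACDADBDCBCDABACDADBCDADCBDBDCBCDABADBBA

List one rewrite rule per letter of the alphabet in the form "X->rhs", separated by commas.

  step 2 ⇒ step 3: DBBACDADBCDADBDCBCDABA ⇒ CDA·DB·DB·BA·DCB·CDA·BA·CDA·DB·DCB·CDA·BA·CDA·DB·CDA·DCB·DB·DCB·CDA·BA·DB·BA
    A ↦ BA
    B ↦ DB
    C ↦ DCB
    D ↦ CDA

A->BA, B->DB, C->DCB, D->CDA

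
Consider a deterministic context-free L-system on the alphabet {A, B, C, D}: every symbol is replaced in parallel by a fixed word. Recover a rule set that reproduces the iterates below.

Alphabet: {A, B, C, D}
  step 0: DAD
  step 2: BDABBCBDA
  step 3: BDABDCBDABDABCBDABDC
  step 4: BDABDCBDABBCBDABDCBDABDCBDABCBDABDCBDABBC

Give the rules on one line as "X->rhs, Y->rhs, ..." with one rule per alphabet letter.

A->DC, B->BDA, C->BC, D->B

  step 3 ⇒ step 4: BDABDCBDABDABCBDABDC ⇒ BDA·B·DC·BDA·B·BC·BDA·B·DC·BDA·B·DC·BDA·BC·BDA·B·DC·BDA·B·BC
    A ↦ DC
    B ↦ BDA
    C ↦ BC
    D ↦ B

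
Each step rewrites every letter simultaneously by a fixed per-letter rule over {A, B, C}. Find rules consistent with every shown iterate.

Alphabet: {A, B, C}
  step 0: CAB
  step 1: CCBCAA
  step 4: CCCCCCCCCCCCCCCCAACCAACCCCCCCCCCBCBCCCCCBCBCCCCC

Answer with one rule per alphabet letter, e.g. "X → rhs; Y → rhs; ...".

  step 0 ⇒ step 1: CAB ⇒ CC·BC·AA
    A ↦ BC
    B ↦ AA
    C ↦ CC

A->BC, B->AA, C->CC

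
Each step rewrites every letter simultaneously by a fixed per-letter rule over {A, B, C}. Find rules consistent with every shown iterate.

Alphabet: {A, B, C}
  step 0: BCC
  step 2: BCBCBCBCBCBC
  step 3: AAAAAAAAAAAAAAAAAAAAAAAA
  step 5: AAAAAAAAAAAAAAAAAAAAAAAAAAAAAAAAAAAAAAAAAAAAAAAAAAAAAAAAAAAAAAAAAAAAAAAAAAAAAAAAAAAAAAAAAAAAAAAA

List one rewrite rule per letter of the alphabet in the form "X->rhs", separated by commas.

A->BC, B->AA, C->AA

  step 2 ⇒ step 3: BCBCBCBCBCBC ⇒ AA·AA·AA·AA·AA·AA·AA·AA·AA·AA·AA·AA
    B ↦ AA
    C ↦ AA
    A ↦ BC  (constrained at step 3)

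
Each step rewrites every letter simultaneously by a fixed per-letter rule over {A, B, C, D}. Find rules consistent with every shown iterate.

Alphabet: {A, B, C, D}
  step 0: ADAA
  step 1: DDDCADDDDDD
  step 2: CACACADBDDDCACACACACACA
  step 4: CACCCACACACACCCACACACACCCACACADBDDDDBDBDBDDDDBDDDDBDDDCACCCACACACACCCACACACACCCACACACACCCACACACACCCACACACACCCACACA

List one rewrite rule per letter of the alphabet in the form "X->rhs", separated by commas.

  step 1 ⇒ step 2: DDDCADDDDDD ⇒ CA·CA·CA·DB·DDD·CA·CA·CA·CA·CA·CA
    A ↦ DDD
    C ↦ DB
    D ↦ CA
    B ↦ CC  (constrained at step 2)

A->DDD, B->CC, C->DB, D->CA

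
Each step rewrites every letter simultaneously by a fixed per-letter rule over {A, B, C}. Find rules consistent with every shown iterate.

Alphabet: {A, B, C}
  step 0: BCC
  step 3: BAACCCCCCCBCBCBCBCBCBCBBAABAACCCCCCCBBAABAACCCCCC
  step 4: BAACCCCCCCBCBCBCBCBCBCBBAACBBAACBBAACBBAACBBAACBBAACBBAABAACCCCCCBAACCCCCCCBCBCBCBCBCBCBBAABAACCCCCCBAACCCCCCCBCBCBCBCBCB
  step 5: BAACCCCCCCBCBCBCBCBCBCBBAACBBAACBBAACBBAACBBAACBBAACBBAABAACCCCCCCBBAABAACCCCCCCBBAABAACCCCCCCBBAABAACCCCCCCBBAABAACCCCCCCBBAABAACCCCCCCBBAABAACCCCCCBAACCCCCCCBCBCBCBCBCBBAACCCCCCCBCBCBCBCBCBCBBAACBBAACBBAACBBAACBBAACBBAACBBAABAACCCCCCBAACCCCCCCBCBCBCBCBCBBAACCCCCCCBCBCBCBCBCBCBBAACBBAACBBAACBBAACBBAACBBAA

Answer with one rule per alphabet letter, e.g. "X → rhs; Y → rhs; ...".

  step 4 ⇒ step 5: BAACCCCCCCBCBCBCBCBCBCBBAACBBAACBBAACBBAACBBAACBBAACBBAABAACCCCCCBAACCCCCCCBCBCBCBCBCBCBBAABAACCCCCCBAACCCCCCCBCBCBCBCBCB ⇒ BAA·CCC·CCC·CB·CB·CB·CB·CB·CB·CB·BAA·CB·BAA·CB·BAA·CB·BAA·CB·BAA·CB·BAA·CB·BAA·BAA·CCC·CCC·CB·BAA·BAA·CCC·CCC·CB·BAA·BAA·CCC·CCC·CB·BAA·BAA·CCC·CCC·CB·BAA·BAA·CCC·CCC·CB·BAA·BAA·CCC·CCC·CB·BAA·BAA·CCC·CCC·BAA·CCC·CCC·CB·CB·CB·CB·CB·CB·BAA·CCC·CCC·CB·CB·CB·CB·CB·CB·CB·BAA·CB·BAA·CB·BAA·CB·BAA·CB·BAA·CB·BAA·CB·BAA·BAA·CCC·CCC·BAA·CCC·CCC·CB·CB·CB·CB·CB·CB·BAA·CCC·CCC·CB·CB·CB·CB·CB·CB·CB·BAA·CB·BAA·CB·BAA·CB·BAA·CB·BAA·CB·BAA
    A ↦ CCC
    B ↦ BAA
    C ↦ CB

A->CCC, B->BAA, C->CB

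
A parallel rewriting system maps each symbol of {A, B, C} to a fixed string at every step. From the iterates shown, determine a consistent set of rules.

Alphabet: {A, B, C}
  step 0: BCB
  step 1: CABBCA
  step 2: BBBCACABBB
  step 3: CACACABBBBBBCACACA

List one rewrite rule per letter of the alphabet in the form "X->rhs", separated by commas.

A->B, B->CA, C->BB

  step 2 ⇒ step 3: BBBCACABBB ⇒ CA·CA·CA·BB·B·BB·B·CA·CA·CA
    A ↦ B
    B ↦ CA
    C ↦ BB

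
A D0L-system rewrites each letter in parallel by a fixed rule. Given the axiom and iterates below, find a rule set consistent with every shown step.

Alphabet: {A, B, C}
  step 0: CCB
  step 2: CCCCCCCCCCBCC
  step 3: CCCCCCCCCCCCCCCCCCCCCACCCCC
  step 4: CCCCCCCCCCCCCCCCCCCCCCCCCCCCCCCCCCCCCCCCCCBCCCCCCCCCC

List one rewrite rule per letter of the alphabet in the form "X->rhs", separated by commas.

  step 3 ⇒ step 4: CCCCCCCCCCCCCCCCCCCCCACCCCC ⇒ CC·CC·CC·CC·CC·CC·CC·CC·CC·CC·CC·CC·CC·CC·CC·CC·CC·CC·CC·CC·CC·B·CC·CC·CC·CC·CC
    A ↦ B
    C ↦ CC
  step 2 ⇒ step 3: CCCCCCCCCCBCC ⇒ CC·CC·CC·CC·CC·CC·CC·CC·CC·CC·CAC·CC·CC
    B ↦ CAC

A->B, B->CAC, C->CC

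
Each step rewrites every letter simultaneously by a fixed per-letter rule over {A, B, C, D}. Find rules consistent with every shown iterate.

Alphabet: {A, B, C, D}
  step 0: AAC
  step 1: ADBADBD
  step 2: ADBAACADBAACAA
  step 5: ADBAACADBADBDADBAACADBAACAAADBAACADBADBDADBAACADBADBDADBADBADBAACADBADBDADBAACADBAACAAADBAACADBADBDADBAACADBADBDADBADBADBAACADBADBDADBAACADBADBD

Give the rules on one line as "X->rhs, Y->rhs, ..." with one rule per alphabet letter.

A->ADB, B->C, C->D, D->AA

  step 1 ⇒ step 2: ADBADBD ⇒ ADB·AA·C·ADB·AA·C·AA
    A ↦ ADB
    B ↦ C
    D ↦ AA
  step 0 ⇒ step 1: AAC ⇒ ADB·ADB·D
    C ↦ D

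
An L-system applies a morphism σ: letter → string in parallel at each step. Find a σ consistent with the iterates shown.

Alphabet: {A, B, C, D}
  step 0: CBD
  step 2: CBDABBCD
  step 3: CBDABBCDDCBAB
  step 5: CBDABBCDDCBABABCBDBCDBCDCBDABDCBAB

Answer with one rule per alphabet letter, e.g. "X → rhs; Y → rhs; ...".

  step 2 ⇒ step 3: CBDABBCD ⇒ CB·D·AB·BC·D·D·CB·AB
    A ↦ BC
    B ↦ D
    C ↦ CB
    D ↦ AB

A->BC, B->D, C->CB, D->AB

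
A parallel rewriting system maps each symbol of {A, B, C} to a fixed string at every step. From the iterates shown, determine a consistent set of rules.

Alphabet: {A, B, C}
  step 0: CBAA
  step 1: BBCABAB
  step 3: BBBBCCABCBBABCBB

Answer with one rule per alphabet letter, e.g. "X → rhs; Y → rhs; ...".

A->AB, B->C, C->BB

  step 0 ⇒ step 1: CBAA ⇒ BB·C·AB·AB
    A ↦ AB
    B ↦ C
    C ↦ BB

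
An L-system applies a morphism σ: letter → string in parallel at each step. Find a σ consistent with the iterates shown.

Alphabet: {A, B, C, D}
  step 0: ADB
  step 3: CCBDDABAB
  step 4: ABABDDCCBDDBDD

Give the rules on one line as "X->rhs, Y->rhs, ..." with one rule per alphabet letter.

A->B, B->DD, C->AB, D->C

  step 3 ⇒ step 4: CCBDDABAB ⇒ AB·AB·DD·C·C·B·DD·B·DD
    A ↦ B
    B ↦ DD
    C ↦ AB
    D ↦ C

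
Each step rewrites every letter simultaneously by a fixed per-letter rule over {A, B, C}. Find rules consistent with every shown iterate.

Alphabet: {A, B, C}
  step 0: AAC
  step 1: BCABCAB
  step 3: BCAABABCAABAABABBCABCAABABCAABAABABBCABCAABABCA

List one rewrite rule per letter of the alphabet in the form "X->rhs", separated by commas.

  step 0 ⇒ step 1: AAC ⇒ BCA·BCA·B
    A ↦ BCA
    C ↦ B
    B ↦ ABA  (constrained at step 1)

A->BCA, B->ABA, C->B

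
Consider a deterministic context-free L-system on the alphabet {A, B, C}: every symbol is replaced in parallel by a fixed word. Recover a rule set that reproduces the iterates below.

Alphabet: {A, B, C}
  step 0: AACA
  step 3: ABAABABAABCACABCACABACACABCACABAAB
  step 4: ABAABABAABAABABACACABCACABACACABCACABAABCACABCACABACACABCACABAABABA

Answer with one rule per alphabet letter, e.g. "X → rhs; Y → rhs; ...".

A->AB, B->A, C->CAC

  step 3 ⇒ step 4: ABAABABAABCACABCACABACACABCACABAAB ⇒ AB·A·AB·AB·A·AB·A·AB·AB·A·CAC·AB·CAC·AB·A·CAC·AB·CAC·AB·A·AB·CAC·AB·CAC·AB·A·CAC·AB·CAC·AB·A·AB·AB·A
    A ↦ AB
    B ↦ A
    C ↦ CAC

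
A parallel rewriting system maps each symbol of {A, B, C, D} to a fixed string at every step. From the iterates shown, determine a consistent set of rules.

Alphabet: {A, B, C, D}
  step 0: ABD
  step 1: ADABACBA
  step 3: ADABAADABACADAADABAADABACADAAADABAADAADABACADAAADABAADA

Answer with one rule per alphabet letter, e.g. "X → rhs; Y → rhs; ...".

A->ADA, B->BAC, C->A, D->BA

  step 0 ⇒ step 1: ABD ⇒ ADA·BAC·BA
    A ↦ ADA
    B ↦ BAC
    D ↦ BA
    C ↦ A  (constrained at step 1)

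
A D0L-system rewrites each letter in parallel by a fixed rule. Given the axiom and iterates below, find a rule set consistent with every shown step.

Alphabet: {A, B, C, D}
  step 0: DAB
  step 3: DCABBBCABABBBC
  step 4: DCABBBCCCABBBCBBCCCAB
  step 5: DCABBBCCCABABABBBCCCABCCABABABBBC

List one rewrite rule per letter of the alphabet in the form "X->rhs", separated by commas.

  step 4 ⇒ step 5: DCABBBCCCABBBCBBCCCAB ⇒ DC·AB·BB·C·C·C·AB·AB·AB·BB·C·C·C·AB·C·C·AB·AB·AB·BB·C
    A ↦ BB
    B ↦ C
    C ↦ AB
    D ↦ DC

A->BB, B->C, C->AB, D->DC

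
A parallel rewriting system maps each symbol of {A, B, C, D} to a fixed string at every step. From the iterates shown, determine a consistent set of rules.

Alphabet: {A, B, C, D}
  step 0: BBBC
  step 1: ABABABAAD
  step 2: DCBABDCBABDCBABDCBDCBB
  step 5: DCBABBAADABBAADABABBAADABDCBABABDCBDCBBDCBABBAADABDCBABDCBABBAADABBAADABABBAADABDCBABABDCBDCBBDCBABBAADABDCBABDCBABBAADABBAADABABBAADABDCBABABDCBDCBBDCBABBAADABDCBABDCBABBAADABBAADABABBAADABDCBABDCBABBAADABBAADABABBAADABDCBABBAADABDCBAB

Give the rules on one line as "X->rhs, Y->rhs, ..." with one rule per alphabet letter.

A->DCB, B->AB, C->AAD, D->B

  step 1 ⇒ step 2: ABABABAAD ⇒ DCB·AB·DCB·AB·DCB·AB·DCB·DCB·B
    A ↦ DCB
    B ↦ AB
    D ↦ B
  step 0 ⇒ step 1: BBBC ⇒ AB·AB·AB·AAD
    C ↦ AAD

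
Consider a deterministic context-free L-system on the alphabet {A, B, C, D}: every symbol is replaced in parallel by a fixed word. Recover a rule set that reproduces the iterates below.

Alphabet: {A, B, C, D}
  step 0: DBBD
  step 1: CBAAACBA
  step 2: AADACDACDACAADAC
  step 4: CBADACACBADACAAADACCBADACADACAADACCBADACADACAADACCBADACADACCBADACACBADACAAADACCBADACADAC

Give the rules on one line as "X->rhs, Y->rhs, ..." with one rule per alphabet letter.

  step 1 ⇒ step 2: CBAAACBA ⇒ A·A·DAC·DAC·DAC·A·A·DAC
    A ↦ DAC
    B ↦ A
    C ↦ A
  step 0 ⇒ step 1: DBBD ⇒ CBA·A·A·CBA
    D ↦ CBA

A->DAC, B->A, C->A, D->CBA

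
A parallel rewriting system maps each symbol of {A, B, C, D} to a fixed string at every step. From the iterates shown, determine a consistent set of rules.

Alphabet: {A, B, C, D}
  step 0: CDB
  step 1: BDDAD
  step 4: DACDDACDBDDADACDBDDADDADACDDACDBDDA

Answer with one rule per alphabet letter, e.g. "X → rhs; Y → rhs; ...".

A->CD, B->D, C->BD, D->DA

  step 0 ⇒ step 1: CDB ⇒ BD·DA·D
    B ↦ D
    C ↦ BD
    D ↦ DA
    A ↦ CD  (constrained at step 1)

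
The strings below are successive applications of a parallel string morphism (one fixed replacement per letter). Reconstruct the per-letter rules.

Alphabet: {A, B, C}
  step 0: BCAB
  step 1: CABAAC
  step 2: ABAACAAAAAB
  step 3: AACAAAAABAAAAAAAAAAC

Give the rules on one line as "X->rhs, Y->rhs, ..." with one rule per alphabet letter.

  step 2 ⇒ step 3: ABAACAAAAAB ⇒ AA·C·AA·AA·AB·AA·AA·AA·AA·AA·C
    A ↦ AA
    B ↦ C
    C ↦ AB

A->AA, B->C, C->AB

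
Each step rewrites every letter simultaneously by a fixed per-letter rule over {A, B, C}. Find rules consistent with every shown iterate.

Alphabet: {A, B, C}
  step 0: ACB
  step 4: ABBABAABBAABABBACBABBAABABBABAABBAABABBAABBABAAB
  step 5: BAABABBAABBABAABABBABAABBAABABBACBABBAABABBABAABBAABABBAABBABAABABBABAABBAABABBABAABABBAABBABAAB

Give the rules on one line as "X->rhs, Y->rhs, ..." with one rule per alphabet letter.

A->BA, B->AB, C->CB

  step 4 ⇒ step 5: ABBABAABBAABABBACBABBAABABBABAABBAABABBAABBABAAB ⇒ BA·AB·AB·BA·AB·BA·BA·AB·AB·BA·BA·AB·BA·AB·AB·BA·CB·AB·BA·AB·AB·BA·BA·AB·BA·AB·AB·BA·AB·BA·BA·AB·AB·BA·BA·AB·BA·AB·AB·BA·BA·AB·AB·BA·AB·BA·BA·AB
    A ↦ BA
    B ↦ AB
    C ↦ CB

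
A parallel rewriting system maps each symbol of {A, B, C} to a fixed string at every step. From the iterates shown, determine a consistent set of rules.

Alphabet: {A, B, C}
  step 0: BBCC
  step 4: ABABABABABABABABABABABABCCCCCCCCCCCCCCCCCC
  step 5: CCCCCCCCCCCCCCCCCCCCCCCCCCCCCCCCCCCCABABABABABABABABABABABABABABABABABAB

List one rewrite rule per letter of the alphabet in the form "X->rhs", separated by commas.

A->C, B->CC, C->AB

  step 4 ⇒ step 5: ABABABABABABABABABABABABCCCCCCCCCCCCCCCCCC ⇒ C·CC·C·CC·C·CC·C·CC·C·CC·C·CC·C·CC·C·CC·C·CC·C·CC·C·CC·C·CC·AB·AB·AB·AB·AB·AB·AB·AB·AB·AB·AB·AB·AB·AB·AB·AB·AB·AB
    A ↦ C
    B ↦ CC
    C ↦ AB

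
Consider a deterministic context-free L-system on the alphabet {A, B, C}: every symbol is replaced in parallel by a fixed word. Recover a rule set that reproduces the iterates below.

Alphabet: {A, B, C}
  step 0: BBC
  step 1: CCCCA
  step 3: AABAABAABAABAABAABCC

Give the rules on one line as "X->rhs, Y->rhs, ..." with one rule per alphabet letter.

  step 0 ⇒ step 1: BBC ⇒ CC·CC·A
    B ↦ CC
    C ↦ A
    A ↦ AAB  (constrained at step 1)

A->AAB, B->CC, C->A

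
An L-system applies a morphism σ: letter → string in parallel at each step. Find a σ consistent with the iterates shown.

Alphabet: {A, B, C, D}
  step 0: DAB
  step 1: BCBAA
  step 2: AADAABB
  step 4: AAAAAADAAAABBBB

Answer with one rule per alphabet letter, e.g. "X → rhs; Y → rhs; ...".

  step 1 ⇒ step 2: BCBAA ⇒ AA·D·AA·B·B
    A ↦ B
    B ↦ AA
    C ↦ D
  step 0 ⇒ step 1: DAB ⇒ BC·B·AA
    D ↦ BC

A->B, B->AA, C->D, D->BC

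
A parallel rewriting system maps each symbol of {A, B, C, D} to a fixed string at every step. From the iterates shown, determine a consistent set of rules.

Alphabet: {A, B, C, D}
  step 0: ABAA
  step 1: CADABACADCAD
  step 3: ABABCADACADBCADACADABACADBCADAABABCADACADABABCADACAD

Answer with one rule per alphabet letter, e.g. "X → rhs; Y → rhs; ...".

A->CAD, B->ABA, C->B, D->A

  step 0 ⇒ step 1: ABAA ⇒ CAD·ABA·CAD·CAD
    A ↦ CAD
    B ↦ ABA
    C ↦ B  (constrained at step 1)
    D ↦ A  (constrained at step 1)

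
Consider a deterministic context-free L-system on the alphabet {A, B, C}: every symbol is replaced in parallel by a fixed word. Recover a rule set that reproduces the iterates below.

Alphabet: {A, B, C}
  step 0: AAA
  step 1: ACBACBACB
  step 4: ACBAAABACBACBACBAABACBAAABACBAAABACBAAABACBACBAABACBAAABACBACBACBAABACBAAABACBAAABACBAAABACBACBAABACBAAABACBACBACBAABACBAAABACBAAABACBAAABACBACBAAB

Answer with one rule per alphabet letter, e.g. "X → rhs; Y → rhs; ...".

  step 0 ⇒ step 1: AAA ⇒ ACB·ACB·ACB
    A ↦ ACB
    B ↦ AAB  (constrained at step 1)
    C ↦ A  (constrained at step 1)

A->ACB, B->AAB, C->A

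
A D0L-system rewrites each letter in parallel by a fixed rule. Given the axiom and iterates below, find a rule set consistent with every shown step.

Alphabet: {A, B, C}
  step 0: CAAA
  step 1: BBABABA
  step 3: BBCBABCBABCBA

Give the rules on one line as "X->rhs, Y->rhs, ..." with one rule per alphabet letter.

A->BA, B->C, C->B

  step 0 ⇒ step 1: CAAA ⇒ B·BA·BA·BA
    A ↦ BA
    C ↦ B
    B ↦ C  (constrained at step 1)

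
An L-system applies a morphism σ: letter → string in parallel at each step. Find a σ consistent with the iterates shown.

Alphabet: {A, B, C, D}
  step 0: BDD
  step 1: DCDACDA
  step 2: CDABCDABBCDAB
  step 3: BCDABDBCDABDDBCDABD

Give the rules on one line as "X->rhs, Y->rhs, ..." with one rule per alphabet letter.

A->B, B->D, C->B, D->CDA

  step 2 ⇒ step 3: CDABCDABBCDAB ⇒ B·CDA·B·D·B·CDA·B·D·D·B·CDA·B·D
    A ↦ B
    B ↦ D
    C ↦ B
    D ↦ CDA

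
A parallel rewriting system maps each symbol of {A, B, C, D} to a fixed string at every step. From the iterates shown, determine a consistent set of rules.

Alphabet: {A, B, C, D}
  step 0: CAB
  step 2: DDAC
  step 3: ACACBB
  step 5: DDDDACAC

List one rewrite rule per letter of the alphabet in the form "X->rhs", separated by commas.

  step 2 ⇒ step 3: DDAC ⇒ AC·AC·B·B
    A ↦ B
    C ↦ B
    D ↦ AC
    B ↦ D  (constrained at step 0)

A->B, B->D, C->B, D->AC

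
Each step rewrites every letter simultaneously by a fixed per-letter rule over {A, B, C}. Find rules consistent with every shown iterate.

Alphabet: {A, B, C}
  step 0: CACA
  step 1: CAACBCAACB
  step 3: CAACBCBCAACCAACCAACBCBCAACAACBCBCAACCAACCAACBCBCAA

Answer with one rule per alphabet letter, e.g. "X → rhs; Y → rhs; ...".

  step 0 ⇒ step 1: CACA ⇒ CAA·CB·CAA·CB
    A ↦ CB
    C ↦ CAA
    B ↦ C  (constrained at step 1)

A->CB, B->C, C->CAA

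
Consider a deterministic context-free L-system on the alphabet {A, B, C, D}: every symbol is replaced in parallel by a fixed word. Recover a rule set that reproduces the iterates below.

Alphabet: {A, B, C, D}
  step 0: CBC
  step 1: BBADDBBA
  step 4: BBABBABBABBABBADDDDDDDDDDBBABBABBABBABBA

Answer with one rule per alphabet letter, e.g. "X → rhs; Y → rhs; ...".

A->D, B->DD, C->BBA, D->C

  step 0 ⇒ step 1: CBC ⇒ BBA·DD·BBA
    B ↦ DD
    C ↦ BBA
    A ↦ D  (constrained at step 1)
    D ↦ C  (constrained at step 1)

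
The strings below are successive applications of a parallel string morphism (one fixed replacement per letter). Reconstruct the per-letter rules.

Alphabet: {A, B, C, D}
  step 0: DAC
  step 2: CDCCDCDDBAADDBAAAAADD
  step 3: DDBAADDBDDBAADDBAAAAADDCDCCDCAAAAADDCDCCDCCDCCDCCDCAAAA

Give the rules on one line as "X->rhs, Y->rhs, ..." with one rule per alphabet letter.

A->CDC, B->ADD, C->DDB, D->AA

  step 2 ⇒ step 3: CDCCDCDDBAADDBAAAAADD ⇒ DDB·AA·DDB·DDB·AA·DDB·AA·AA·ADD·CDC·CDC·AA·AA·ADD·CDC·CDC·CDC·CDC·CDC·AA·AA
    A ↦ CDC
    B ↦ ADD
    C ↦ DDB
    D ↦ AA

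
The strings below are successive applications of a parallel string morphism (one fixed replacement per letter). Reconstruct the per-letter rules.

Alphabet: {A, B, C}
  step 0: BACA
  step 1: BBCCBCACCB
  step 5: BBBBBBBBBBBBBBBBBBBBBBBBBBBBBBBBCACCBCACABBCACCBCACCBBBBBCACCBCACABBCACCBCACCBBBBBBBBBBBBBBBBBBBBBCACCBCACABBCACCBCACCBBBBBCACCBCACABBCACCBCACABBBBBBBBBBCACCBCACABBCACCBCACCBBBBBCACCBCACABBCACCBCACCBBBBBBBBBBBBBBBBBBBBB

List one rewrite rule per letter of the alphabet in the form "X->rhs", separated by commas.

A->CCB, B->BB, C->CA

  step 0 ⇒ step 1: BACA ⇒ BB·CCB·CA·CCB
    A ↦ CCB
    B ↦ BB
    C ↦ CA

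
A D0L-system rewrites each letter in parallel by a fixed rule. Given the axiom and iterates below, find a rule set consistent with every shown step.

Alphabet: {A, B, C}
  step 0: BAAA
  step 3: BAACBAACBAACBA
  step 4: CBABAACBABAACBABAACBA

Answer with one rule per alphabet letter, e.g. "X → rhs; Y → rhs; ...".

  step 3 ⇒ step 4: BAACBAACBAACBA ⇒ C·BA·BA·A·C·BA·BA·A·C·BA·BA·A·C·BA
    A ↦ BA
    B ↦ C
    C ↦ A

A->BA, B->C, C->A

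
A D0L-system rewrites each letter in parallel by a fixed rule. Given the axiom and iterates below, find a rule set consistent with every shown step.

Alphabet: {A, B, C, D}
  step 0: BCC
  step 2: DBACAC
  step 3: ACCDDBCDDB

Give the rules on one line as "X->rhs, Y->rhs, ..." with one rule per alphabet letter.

A->CD, B->C, C->DB, D->A

  step 2 ⇒ step 3: DBACAC ⇒ A·C·CD·DB·CD·DB
    A ↦ CD
    B ↦ C
    C ↦ DB
    D ↦ A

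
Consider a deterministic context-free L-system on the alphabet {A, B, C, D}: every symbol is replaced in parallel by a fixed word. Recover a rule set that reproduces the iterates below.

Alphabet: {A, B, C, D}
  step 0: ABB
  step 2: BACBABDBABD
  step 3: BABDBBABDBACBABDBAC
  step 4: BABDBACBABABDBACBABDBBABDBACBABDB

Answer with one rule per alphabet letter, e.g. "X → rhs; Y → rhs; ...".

A->BD, B->BA, C->B, D->C

  step 3 ⇒ step 4: BABDBBABDBACBABDBAC ⇒ BA·BD·BA·C·BA·BA·BD·BA·C·BA·BD·B·BA·BD·BA·C·BA·BD·B
    A ↦ BD
    B ↦ BA
    C ↦ B
    D ↦ C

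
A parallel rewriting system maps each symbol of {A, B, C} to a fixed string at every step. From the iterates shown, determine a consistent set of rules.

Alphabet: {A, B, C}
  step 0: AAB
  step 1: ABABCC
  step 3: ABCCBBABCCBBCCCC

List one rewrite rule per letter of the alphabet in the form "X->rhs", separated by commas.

  step 0 ⇒ step 1: AAB ⇒ AB·AB·CC
    A ↦ AB
    B ↦ CC
    C ↦ B  (constrained at step 1)

A->AB, B->CC, C->B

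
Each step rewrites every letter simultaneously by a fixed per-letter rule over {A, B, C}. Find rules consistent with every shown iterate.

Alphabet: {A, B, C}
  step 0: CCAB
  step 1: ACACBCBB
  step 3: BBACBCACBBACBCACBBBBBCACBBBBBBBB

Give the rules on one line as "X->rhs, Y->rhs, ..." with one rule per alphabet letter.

  step 0 ⇒ step 1: CCAB ⇒ AC·AC·BC·BB
    A ↦ BC
    B ↦ BB
    C ↦ AC

A->BC, B->BB, C->AC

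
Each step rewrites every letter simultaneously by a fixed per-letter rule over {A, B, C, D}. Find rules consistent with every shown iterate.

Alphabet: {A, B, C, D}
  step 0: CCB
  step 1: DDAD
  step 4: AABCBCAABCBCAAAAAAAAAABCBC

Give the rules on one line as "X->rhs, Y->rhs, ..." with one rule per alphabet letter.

A->AA, B->AD, C->D, D->BC

  step 0 ⇒ step 1: CCB ⇒ D·D·AD
    B ↦ AD
    C ↦ D
    A ↦ AA  (constrained at step 1)
    D ↦ BC  (constrained at step 1)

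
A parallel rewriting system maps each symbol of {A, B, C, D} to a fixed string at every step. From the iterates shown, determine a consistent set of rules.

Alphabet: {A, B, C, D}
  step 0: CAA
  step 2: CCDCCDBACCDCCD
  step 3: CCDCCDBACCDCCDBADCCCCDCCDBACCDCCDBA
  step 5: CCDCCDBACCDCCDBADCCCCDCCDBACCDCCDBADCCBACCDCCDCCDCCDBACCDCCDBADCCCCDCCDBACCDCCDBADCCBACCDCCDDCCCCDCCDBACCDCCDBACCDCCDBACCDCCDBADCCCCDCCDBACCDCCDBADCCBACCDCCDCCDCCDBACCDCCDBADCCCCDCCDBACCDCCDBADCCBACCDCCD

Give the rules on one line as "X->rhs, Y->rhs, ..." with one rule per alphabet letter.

A->C, B->DC, C->CCD, D->BA

  step 2 ⇒ step 3: CCDCCDBACCDCCD ⇒ CCD·CCD·BA·CCD·CCD·BA·DC·C·CCD·CCD·BA·CCD·CCD·BA
    A ↦ C
    B ↦ DC
    C ↦ CCD
    D ↦ BA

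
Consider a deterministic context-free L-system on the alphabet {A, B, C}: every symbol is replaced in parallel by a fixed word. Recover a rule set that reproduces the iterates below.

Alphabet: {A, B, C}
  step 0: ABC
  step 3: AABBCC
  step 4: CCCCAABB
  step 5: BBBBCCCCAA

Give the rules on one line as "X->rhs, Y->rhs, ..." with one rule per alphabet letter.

A->CC, B->A, C->B

  step 4 ⇒ step 5: CCCCAABB ⇒ B·B·B·B·CC·CC·A·A
    A ↦ CC
    B ↦ A
    C ↦ B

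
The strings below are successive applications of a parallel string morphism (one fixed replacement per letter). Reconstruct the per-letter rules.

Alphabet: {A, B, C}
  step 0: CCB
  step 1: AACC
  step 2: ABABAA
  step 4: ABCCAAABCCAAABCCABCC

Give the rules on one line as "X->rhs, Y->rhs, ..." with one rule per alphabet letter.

A->AB, B->CC, C->A

  step 1 ⇒ step 2: AACC ⇒ AB·AB·A·A
    A ↦ AB
    C ↦ A
  step 0 ⇒ step 1: CCB ⇒ A·A·CC
    B ↦ CC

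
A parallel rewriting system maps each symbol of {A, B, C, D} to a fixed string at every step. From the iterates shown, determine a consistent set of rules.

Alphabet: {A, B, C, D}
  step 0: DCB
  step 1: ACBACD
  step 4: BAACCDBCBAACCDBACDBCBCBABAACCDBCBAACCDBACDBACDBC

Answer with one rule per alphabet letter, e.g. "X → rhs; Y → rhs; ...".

  step 0 ⇒ step 1: DCB ⇒ AC·BA·CD
    B ↦ CD
    C ↦ BA
    D ↦ AC
    A ↦ BC  (constrained at step 1)

A->BC, B->CD, C->BA, D->AC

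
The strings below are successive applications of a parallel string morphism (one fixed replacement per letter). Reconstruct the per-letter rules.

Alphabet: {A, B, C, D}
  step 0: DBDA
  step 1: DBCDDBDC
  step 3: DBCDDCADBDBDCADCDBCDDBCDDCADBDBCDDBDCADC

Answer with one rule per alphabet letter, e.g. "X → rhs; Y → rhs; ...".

  step 0 ⇒ step 1: DBDA ⇒ DB·CD·DB·DC
    A ↦ DC
    B ↦ CD
    D ↦ DB
    C ↦ DCA  (constrained at step 1)

A->DC, B->CD, C->DCA, D->DB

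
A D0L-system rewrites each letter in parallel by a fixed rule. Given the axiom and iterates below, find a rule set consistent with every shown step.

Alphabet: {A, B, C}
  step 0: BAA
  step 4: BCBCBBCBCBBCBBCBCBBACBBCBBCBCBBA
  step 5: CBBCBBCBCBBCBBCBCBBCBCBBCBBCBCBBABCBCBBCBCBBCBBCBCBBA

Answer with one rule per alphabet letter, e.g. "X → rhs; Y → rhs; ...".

  step 4 ⇒ step 5: BCBCBBCBCBBCBBCBCBBACBBCBBCBCBBA ⇒ CB·B·CB·B·CB·CB·B·CB·B·CB·CB·B·CB·CB·B·CB·B·CB·CB·BA·B·CB·CB·B·CB·CB·B·CB·B·CB·CB·BA
    A ↦ BA
    B ↦ CB
    C ↦ B

A->BA, B->CB, C->B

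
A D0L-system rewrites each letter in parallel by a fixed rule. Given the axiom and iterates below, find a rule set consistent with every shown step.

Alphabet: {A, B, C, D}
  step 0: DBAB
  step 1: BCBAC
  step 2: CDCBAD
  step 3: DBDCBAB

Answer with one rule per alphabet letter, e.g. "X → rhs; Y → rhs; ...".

  step 2 ⇒ step 3: CDCBAD ⇒ D·B·D·C·BA·B
    A ↦ BA
    B ↦ C
    C ↦ D
    D ↦ B

A->BA, B->C, C->D, D->B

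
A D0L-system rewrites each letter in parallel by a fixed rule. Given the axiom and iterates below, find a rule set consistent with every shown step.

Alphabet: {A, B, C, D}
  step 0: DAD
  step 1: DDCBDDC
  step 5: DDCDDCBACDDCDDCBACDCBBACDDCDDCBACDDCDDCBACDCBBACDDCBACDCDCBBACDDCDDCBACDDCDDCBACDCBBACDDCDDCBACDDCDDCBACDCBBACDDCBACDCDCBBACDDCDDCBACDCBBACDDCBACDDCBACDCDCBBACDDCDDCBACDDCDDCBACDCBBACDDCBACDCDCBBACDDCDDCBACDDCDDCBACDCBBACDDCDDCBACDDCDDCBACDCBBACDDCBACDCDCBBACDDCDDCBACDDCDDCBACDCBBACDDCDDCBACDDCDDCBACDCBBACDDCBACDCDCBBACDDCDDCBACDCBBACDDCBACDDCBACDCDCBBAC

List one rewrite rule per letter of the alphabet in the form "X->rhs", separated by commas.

A->B, B->DC, C->BAC, D->DDC

  step 0 ⇒ step 1: DAD ⇒ DDC·B·DDC
    A ↦ B
    D ↦ DDC
    B ↦ DC  (constrained at step 1)
    C ↦ BAC  (constrained at step 1)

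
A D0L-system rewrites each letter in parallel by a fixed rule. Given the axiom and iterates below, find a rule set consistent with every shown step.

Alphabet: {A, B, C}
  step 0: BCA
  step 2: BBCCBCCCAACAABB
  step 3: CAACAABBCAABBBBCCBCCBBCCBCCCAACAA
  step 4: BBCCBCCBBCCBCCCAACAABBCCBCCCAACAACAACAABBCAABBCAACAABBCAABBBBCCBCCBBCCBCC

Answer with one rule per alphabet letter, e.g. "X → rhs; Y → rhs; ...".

  step 3 ⇒ step 4: CAACAABBCAABBBBCCBCCBBCCBCCCAACAA ⇒ B·BCC·BCC·B·BCC·BCC·CAA·CAA·B·BCC·BCC·CAA·CAA·CAA·CAA·B·B·CAA·B·B·CAA·CAA·B·B·CAA·B·B·B·BCC·BCC·B·BCC·BCC
    A ↦ BCC
    B ↦ CAA
    C ↦ B

A->BCC, B->CAA, C->B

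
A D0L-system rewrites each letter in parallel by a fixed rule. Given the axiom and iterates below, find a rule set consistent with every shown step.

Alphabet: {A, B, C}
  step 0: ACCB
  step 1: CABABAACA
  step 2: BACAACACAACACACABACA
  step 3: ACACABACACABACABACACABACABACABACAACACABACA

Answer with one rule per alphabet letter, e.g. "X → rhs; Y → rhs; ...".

  step 2 ⇒ step 3: BACAACACAACACACABACA ⇒ ACA·CA·BA·CA·CA·BA·CA·BA·CA·CA·BA·CA·BA·CA·BA·CA·ACA·CA·BA·CA
    A ↦ CA
    B ↦ ACA
    C ↦ BA

A->CA, B->ACA, C->BA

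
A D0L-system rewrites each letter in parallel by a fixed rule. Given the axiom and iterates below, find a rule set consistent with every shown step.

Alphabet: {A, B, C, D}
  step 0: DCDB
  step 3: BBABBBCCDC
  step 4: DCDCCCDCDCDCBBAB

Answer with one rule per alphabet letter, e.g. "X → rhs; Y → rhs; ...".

A->CC, B->DC, C->B, D->A

  step 3 ⇒ step 4: BBABBBCCDC ⇒ DC·DC·CC·DC·DC·DC·B·B·A·B
    A ↦ CC
    B ↦ DC
    C ↦ B
    D ↦ A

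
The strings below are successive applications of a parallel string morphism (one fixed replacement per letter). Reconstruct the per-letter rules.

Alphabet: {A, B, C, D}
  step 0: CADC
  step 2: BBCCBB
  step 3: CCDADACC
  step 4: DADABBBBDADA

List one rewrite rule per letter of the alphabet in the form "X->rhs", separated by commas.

  step 3 ⇒ step 4: CCDADACC ⇒ DA·DA·B·B·B·B·DA·DA
    A ↦ B
    C ↦ DA
    D ↦ B
  step 2 ⇒ step 3: BBCCBB ⇒ C·C·DA·DA·C·C
    B ↦ C

A->B, B->C, C->DA, D->B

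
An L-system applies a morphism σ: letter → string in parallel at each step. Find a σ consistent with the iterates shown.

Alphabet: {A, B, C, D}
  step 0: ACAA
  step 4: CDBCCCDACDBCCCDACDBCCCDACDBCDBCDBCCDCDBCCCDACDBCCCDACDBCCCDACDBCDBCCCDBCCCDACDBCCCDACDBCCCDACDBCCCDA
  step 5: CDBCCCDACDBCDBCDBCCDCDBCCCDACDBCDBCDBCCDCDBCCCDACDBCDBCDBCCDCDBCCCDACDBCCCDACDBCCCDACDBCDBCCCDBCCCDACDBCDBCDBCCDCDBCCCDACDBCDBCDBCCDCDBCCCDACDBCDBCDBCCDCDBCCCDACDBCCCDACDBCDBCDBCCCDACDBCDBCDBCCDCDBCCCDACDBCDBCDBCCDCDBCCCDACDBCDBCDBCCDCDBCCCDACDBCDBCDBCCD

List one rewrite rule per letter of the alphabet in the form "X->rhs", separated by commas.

  step 4 ⇒ step 5: CDBCCCDACDBCCCDACDBCCCDACDBCDBCDBCCDCDBCCCDACDBCCCDACDBCCCDACDBCDBCCCDBCCCDACDBCCCDACDBCCCDACDBCCCDA ⇒ CDB·CC·CDA·CDB·CDB·CDB·CC·D·CDB·CC·CDA·CDB·CDB·CDB·CC·D·CDB·CC·CDA·CDB·CDB·CDB·CC·D·CDB·CC·CDA·CDB·CC·CDA·CDB·CC·CDA·CDB·CDB·CC·CDB·CC·CDA·CDB·CDB·CDB·CC·D·CDB·CC·CDA·CDB·CDB·CDB·CC·D·CDB·CC·CDA·CDB·CDB·CDB·CC·D·CDB·CC·CDA·CDB·CC·CDA·CDB·CDB·CDB·CC·CDA·CDB·CDB·CDB·CC·D·CDB·CC·CDA·CDB·CDB·CDB·CC·D·CDB·CC·CDA·CDB·CDB·CDB·CC·D·CDB·CC·CDA·CDB·CDB·CDB·CC·D
    A ↦ D
    B ↦ CDA
    C ↦ CDB
    D ↦ CC

A->D, B->CDA, C->CDB, D->CC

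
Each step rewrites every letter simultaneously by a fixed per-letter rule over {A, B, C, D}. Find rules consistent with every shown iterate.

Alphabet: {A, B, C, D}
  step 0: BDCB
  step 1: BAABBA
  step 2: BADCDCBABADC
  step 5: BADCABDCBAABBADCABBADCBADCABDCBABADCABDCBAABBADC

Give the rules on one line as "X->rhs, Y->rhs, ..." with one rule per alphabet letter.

  step 1 ⇒ step 2: BAABBA ⇒ BA·DC·DC·BA·BA·DC
    A ↦ DC
    B ↦ BA
  step 0 ⇒ step 1: BDCB ⇒ BA·A·B·BA
    C ↦ B
  step 0 ⇒ step 1: BDCB ⇒ BA·A·B·BA
    D ↦ A

A->DC, B->BA, C->B, D->A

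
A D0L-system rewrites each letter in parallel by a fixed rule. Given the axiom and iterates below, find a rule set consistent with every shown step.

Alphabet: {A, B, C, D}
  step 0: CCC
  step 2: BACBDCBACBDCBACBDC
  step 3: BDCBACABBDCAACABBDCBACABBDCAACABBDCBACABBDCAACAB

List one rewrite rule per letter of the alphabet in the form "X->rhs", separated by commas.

A->BAC, B->BDC, C->AB, D->AAC

  step 2 ⇒ step 3: BACBDCBACBDCBACBDC ⇒ BDC·BAC·AB·BDC·AAC·AB·BDC·BAC·AB·BDC·AAC·AB·BDC·BAC·AB·BDC·AAC·AB
    A ↦ BAC
    B ↦ BDC
    C ↦ AB
    D ↦ AAC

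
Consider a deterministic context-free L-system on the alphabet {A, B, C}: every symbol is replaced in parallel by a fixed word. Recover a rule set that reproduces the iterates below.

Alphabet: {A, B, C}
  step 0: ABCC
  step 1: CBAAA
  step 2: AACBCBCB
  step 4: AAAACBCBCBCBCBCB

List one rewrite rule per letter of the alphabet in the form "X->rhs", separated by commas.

  step 1 ⇒ step 2: CBAAA ⇒ A·A·CB·CB·CB
    A ↦ CB
    B ↦ A
    C ↦ A

A->CB, B->A, C->A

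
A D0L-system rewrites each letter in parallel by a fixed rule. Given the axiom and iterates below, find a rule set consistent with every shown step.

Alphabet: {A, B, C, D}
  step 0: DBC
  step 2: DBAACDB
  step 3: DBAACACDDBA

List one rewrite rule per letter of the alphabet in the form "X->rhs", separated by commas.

  step 2 ⇒ step 3: DBAACDB ⇒ DB·A·AC·AC·D·DB·A
    A ↦ AC
    B ↦ A
    C ↦ D
    D ↦ DB

A->AC, B->A, C->D, D->DB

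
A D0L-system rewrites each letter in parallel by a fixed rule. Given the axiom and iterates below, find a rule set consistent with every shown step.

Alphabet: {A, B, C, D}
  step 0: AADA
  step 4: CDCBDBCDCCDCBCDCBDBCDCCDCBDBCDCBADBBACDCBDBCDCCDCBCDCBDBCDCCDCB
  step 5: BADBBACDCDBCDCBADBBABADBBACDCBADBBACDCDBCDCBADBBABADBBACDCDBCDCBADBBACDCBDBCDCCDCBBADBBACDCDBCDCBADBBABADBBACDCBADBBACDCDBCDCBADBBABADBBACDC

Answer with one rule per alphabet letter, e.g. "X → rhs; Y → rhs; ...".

  step 4 ⇒ step 5: CDCBDBCDCCDCBCDCBDBCDCCDCBDBCDCBADBBACDCBDBCDCCDCBCDCBDBCDCCDCB ⇒ BA·DB·BA·CDC·DB·CDC·BA·DB·BA·BA·DB·BA·CDC·BA·DB·BA·CDC·DB·CDC·BA·DB·BA·BA·DB·BA·CDC·DB·CDC·BA·DB·BA·CDC·B·DB·CDC·CDC·B·BA·DB·BA·CDC·DB·CDC·BA·DB·BA·BA·DB·BA·CDC·BA·DB·BA·CDC·DB·CDC·BA·DB·BA·BA·DB·BA·CDC
    A ↦ B
    B ↦ CDC
    C ↦ BA
    D ↦ DB

A->B, B->CDC, C->BA, D->DB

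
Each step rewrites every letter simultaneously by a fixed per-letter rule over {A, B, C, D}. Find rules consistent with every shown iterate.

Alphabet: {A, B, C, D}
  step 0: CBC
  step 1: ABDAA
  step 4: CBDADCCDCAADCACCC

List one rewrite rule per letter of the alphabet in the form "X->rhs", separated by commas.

A->C, B->BDA, C->A, D->DC

  step 0 ⇒ step 1: CBC ⇒ A·BDA·A
    B ↦ BDA
    C ↦ A
    A ↦ C  (constrained at step 1)
    D ↦ DC  (constrained at step 1)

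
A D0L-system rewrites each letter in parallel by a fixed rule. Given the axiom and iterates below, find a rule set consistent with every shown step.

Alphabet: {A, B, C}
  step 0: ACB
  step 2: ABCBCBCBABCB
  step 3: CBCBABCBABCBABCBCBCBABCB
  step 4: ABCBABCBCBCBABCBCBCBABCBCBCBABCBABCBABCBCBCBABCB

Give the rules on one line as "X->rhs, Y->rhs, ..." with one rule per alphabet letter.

  step 3 ⇒ step 4: CBCBABCBABCBABCBCBCBABCB ⇒ AB·CB·AB·CB·CB·CB·AB·CB·CB·CB·AB·CB·CB·CB·AB·CB·AB·CB·AB·CB·CB·CB·AB·CB
    A ↦ CB
    B ↦ CB
    C ↦ AB

A->CB, B->CB, C->AB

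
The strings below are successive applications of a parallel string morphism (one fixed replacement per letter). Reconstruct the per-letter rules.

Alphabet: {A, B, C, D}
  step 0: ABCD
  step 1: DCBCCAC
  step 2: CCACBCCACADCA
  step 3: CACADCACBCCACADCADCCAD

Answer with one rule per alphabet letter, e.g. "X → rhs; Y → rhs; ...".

  step 2 ⇒ step 3: CCACBCCACADCA ⇒ CA·CA·D·CA·CBC·CA·CA·D·CA·D·C·CA·D
    A ↦ D
    B ↦ CBC
    C ↦ CA
    D ↦ C

A->D, B->CBC, C->CA, D->C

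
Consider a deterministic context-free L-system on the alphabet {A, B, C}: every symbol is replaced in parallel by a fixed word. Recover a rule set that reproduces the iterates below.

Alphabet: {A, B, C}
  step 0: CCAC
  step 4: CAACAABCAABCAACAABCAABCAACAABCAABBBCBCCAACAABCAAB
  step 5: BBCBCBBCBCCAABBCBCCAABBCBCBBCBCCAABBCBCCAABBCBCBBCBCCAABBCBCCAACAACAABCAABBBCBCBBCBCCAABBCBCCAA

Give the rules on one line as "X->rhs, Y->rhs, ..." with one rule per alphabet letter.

A->BC, B->CAA, C->B

  step 4 ⇒ step 5: CAACAABCAABCAACAABCAABCAACAABCAABBBCBCCAACAABCAAB ⇒ B·BC·BC·B·BC·BC·CAA·B·BC·BC·CAA·B·BC·BC·B·BC·BC·CAA·B·BC·BC·CAA·B·BC·BC·B·BC·BC·CAA·B·BC·BC·CAA·CAA·CAA·B·CAA·B·B·BC·BC·B·BC·BC·CAA·B·BC·BC·CAA
    A ↦ BC
    B ↦ CAA
    C ↦ B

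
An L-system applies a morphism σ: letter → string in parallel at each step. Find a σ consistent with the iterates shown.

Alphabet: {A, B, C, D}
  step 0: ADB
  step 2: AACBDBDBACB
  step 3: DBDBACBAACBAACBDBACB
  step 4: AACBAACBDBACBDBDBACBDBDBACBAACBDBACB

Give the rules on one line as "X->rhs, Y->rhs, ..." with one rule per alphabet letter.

  step 3 ⇒ step 4: DBDBACBAACBAACBDBACB ⇒ AA·CB·AA·CB·DB·A·CB·DB·DB·A·CB·DB·DB·A·CB·AA·CB·DB·A·CB
    A ↦ DB
    B ↦ CB
    C ↦ A
    D ↦ AA

A->DB, B->CB, C->A, D->AA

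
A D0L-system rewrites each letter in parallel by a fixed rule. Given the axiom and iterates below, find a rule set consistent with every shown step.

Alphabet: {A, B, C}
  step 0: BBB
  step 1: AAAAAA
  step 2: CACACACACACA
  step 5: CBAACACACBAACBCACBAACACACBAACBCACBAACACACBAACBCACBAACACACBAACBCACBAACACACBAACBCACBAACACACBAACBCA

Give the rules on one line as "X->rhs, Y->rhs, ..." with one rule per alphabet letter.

A->CA, B->AA, C->CB

  step 1 ⇒ step 2: AAAAAA ⇒ CA·CA·CA·CA·CA·CA
    A ↦ CA
  step 0 ⇒ step 1: BBB ⇒ AA·AA·AA
    B ↦ AA
    C ↦ CB  (constrained at step 2)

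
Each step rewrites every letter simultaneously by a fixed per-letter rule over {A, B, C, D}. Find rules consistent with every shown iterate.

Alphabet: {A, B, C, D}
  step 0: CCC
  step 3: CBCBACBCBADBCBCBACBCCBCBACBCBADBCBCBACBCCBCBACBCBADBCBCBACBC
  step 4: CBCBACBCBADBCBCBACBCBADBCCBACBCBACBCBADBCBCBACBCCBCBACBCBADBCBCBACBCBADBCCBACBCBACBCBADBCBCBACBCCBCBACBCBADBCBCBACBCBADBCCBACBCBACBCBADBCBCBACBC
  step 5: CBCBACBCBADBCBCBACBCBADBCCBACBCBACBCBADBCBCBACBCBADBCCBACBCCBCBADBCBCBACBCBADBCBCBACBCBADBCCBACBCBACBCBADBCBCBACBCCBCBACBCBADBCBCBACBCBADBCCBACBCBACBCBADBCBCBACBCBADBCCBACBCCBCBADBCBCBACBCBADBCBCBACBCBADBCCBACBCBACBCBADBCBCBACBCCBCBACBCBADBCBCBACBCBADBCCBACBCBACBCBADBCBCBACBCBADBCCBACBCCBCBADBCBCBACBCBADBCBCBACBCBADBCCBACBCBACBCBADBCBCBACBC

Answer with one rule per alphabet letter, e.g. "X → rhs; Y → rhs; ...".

A->DB, B->BA, C->CBC, D->CC

  step 4 ⇒ step 5: CBCBACBCBADBCBCBACBCBADBCCBACBCBACBCBADBCBCBACBCCBCBACBCBADBCBCBACBCBADBCCBACBCBACBCBADBCBCBACBCCBCBACBCBADBCBCBACBCBADBCCBACBCBACBCBADBCBCBACBC ⇒ CBC·BA·CBC·BA·DB·CBC·BA·CBC·BA·DB·CC·BA·CBC·BA·CBC·BA·DB·CBC·BA·CBC·BA·DB·CC·BA·CBC·CBC·BA·DB·CBC·BA·CBC·BA·DB·CBC·BA·CBC·BA·DB·CC·BA·CBC·BA·CBC·BA·DB·CBC·BA·CBC·CBC·BA·CBC·BA·DB·CBC·BA·CBC·BA·DB·CC·BA·CBC·BA·CBC·BA·DB·CBC·BA·CBC·BA·DB·CC·BA·CBC·CBC·BA·DB·CBC·BA·CBC·BA·DB·CBC·BA·CBC·BA·DB·CC·BA·CBC·BA·CBC·BA·DB·CBC·BA·CBC·CBC·BA·CBC·BA·DB·CBC·BA·CBC·BA·DB·CC·BA·CBC·BA·CBC·BA·DB·CBC·BA·CBC·BA·DB·CC·BA·CBC·CBC·BA·DB·CBC·BA·CBC·BA·DB·CBC·BA·CBC·BA·DB·CC·BA·CBC·BA·CBC·BA·DB·CBC·BA·CBC
    A ↦ DB
    B ↦ BA
    C ↦ CBC
    D ↦ CC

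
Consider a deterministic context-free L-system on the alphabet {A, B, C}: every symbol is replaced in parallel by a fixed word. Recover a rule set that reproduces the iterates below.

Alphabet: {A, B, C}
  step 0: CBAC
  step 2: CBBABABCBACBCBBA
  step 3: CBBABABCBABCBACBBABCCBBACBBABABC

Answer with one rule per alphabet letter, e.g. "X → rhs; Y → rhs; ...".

  step 2 ⇒ step 3: CBBABABCBACBCBBA ⇒ CB·BA·BA·BC·BA·BC·BA·CB·BA·BC·CB·BA·CB·BA·BA·BC
    A ↦ BC
    B ↦ BA
    C ↦ CB

A->BC, B->BA, C->CB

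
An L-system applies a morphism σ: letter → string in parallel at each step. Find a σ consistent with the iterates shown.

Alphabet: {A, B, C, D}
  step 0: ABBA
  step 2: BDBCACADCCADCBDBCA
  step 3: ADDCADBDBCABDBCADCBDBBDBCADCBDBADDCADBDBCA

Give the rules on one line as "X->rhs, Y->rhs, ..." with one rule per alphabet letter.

  step 2 ⇒ step 3: BDBCACADCCADCBDBCA ⇒ AD·DC·AD·BDB·CA·BDB·CA·DC·BDB·BDB·CA·DC·BDB·AD·DC·AD·BDB·CA
    A ↦ CA
    B ↦ AD
    C ↦ BDB
    D ↦ DC

A->CA, B->AD, C->BDB, D->DC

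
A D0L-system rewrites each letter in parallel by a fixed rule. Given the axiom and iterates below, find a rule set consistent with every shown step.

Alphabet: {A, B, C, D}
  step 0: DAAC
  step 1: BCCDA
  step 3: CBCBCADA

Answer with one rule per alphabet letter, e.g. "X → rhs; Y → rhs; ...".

A->C, B->A, C->DA, D->B

  step 0 ⇒ step 1: DAAC ⇒ B·C·C·DA
    A ↦ C
    C ↦ DA
    D ↦ B
    B ↦ A  (constrained at step 1)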